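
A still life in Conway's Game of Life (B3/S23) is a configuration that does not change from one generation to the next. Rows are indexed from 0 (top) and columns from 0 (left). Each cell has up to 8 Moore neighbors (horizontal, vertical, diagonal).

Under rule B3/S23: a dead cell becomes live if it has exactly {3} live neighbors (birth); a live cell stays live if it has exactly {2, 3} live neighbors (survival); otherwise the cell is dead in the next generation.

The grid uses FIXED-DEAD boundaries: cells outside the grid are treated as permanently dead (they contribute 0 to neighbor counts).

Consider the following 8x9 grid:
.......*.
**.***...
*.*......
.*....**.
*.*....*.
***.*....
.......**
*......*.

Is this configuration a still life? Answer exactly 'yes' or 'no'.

Answer: no

Derivation:
Compute generation 1 and compare to generation 0 (given above):
Generation 1:
....*....
*****....
*.*****..
*.*...**.
*.**..**.
*.**...**
*......**
.......**
Cell (0,4) differs: gen0=0 vs gen1=1 -> NOT a still life.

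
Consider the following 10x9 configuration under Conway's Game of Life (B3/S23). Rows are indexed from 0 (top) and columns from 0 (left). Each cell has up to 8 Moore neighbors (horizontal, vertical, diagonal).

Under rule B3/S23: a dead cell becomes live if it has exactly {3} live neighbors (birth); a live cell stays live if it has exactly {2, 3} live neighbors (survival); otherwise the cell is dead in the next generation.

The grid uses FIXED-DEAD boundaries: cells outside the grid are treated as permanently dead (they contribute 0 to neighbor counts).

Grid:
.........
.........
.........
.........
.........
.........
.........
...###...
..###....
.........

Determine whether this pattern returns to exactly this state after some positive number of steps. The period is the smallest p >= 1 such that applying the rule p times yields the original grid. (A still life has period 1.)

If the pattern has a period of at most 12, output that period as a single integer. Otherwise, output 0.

Simulating and comparing each generation to the original:
Gen 0 (original, given above): 6 live cells
Gen 1: 6 live cells, differs from original
Gen 2: 6 live cells, MATCHES original -> period = 2

Answer: 2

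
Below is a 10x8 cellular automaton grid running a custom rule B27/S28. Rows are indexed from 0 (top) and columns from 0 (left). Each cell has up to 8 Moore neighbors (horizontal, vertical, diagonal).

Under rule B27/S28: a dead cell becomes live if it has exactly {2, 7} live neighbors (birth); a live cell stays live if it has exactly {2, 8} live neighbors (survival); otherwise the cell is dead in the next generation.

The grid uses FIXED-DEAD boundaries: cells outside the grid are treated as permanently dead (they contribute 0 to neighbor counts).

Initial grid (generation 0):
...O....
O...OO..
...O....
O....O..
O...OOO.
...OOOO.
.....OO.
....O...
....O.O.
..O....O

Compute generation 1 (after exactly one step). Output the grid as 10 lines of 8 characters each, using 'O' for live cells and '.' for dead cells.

Answer: .....O..
..O.....
OO....O.
.O.O....
.O.....O
...O....
.......O
...OO..O
.......O
...O.OO.

Derivation:
Simulating step by step:
Generation 0 (given above): 22 live cells
Generation 1: 18 live cells
(generation 1 grid is the final answer)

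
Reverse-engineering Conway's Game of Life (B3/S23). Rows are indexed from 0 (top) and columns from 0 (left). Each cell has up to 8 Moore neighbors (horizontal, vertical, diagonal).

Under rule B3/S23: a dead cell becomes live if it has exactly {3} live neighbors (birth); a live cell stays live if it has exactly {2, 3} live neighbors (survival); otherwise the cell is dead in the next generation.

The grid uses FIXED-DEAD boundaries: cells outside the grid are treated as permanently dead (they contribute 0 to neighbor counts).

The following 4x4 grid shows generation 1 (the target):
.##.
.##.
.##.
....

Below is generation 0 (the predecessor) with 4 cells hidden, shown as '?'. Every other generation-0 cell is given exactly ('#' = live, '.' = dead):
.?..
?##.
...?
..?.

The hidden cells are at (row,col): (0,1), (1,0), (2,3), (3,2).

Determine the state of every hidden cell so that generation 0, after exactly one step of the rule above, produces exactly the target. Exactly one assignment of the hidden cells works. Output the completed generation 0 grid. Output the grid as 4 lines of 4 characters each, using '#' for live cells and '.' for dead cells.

Answer: .#..
.##.
....
..#.

Derivation:
Hidden generation-0 cells (in order): (0,1), (1,0), (2,3), (3,2).
A hidden cell only influences target cells in its own 3x3 neighborhood. Try each of the 2^4 = 16 assignments, step the completed generation 0 forward once under B3/S23, and compare with the target:
  (0,1)=. (1,0)=. (2,3)=. (3,2)=. -> step gives (0,1)='.' but target has '#' -> reject
  (0,1)=. (1,0)=. (2,3)=. (3,2)=# -> step gives (0,1)='.' but target has '#' -> reject
  (0,1)=. (1,0)=. (2,3)=# (3,2)=. -> step gives (0,1)='.' but target has '#' -> reject
  (0,1)=. (1,0)=. (2,3)=# (3,2)=# -> step gives (0,1)='.' but target has '#' -> reject
  (0,1)=. (1,0)=# (2,3)=. (3,2)=. -> step gives (0,2)='.' but target has '#' -> reject
  (0,1)=. (1,0)=# (2,3)=. (3,2)=# -> step gives (0,2)='.' but target has '#' -> reject
  (0,1)=. (1,0)=# (2,3)=# (3,2)=. -> step gives (0,2)='.' but target has '#' -> reject
  (0,1)=. (1,0)=# (2,3)=# (3,2)=# -> step gives (0,2)='.' but target has '#' -> reject
  (0,1)=# (1,0)=. (2,3)=. (3,2)=. -> step gives (2,1)='.' but target has '#' -> reject
  (0,1)=# (1,0)=. (2,3)=. (3,2)=# -> step reproduces the target at every cell -> ACCEPT
  (0,1)=# (1,0)=. (2,3)=# (3,2)=. -> step gives (2,1)='.' but target has '#' -> reject
  (0,1)=# (1,0)=. (2,3)=# (3,2)=# -> step gives (2,2)='.' but target has '#' -> reject
  (0,1)=# (1,0)=# (2,3)=. (3,2)=. -> step gives (0,0)='#' but target has '.' -> reject
  (0,1)=# (1,0)=# (2,3)=. (3,2)=# -> step gives (0,0)='#' but target has '.' -> reject
  (0,1)=# (1,0)=# (2,3)=# (3,2)=. -> step gives (0,0)='#' but target has '.' -> reject
  (0,1)=# (1,0)=# (2,3)=# (3,2)=# -> step gives (0,0)='#' but target has '.' -> reject
Unique solution: (0,1)=live, (1,0)=dead, (2,3)=dead, (3,2)=live.
Check: live-neighbor counts of every cell in the completed generation 0:
2231
2221
1332
0101
Applying B3/S23 to generation 0 with these counts gives:
.##.
.##.
.##.
....
which matches the target exactly.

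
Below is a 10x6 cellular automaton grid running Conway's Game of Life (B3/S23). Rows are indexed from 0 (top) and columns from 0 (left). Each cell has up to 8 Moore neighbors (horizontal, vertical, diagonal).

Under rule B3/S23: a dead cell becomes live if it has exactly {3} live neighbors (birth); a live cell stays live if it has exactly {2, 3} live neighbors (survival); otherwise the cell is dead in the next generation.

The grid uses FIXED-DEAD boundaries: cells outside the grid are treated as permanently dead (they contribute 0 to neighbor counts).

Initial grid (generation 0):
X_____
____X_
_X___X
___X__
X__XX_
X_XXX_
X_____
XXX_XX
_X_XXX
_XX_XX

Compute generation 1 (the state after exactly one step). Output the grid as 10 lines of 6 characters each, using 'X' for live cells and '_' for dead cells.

Simulating step by step:
Generation 0 (given above): 26 live cells
Generation 1: 15 live cells
(generation 1 grid is the final answer)

Answer: ______
______
____X_
__XX__
_X____
X_X_X_
X____X
X_X__X
______
_XX__X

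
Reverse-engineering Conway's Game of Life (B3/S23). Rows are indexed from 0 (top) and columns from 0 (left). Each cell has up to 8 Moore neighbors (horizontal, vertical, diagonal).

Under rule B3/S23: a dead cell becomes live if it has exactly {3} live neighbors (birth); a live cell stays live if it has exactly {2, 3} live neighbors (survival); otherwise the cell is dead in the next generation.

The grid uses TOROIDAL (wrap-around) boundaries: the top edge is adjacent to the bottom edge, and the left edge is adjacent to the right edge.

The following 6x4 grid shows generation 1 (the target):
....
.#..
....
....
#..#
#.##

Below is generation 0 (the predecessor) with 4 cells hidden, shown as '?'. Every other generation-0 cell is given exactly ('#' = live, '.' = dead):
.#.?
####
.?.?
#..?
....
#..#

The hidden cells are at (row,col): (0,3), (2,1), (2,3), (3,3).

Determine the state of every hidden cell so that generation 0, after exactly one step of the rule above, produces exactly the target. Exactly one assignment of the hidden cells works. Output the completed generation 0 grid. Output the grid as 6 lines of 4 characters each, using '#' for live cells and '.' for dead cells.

Hidden generation-0 cells (in order): (0,3), (2,1), (2,3), (3,3).
A hidden cell only influences target cells in its own 3x3 neighborhood. Try each of the 2^4 = 16 assignments, step the completed generation 0 forward once under B3/S23, and compare with the target:
  (0,3)=. (2,1)=. (2,3)=. (3,3)=. -> step gives (1,0)='#' but target has '.' -> reject
  (0,3)=. (2,1)=. (2,3)=. (3,3)=# -> step gives (1,0)='#' but target has '.' -> reject
  (0,3)=. (2,1)=. (2,3)=# (3,3)=. -> step gives (1,3)='#' but target has '.' -> reject
  (0,3)=. (2,1)=. (2,3)=# (3,3)=# -> step gives (1,3)='#' but target has '.' -> reject
  (0,3)=. (2,1)=# (2,3)=. (3,3)=. -> step gives (1,1)='.' but target has '#' -> reject
  (0,3)=. (2,1)=# (2,3)=. (3,3)=# -> step gives (1,1)='.' but target has '#' -> reject
  (0,3)=. (2,1)=# (2,3)=# (3,3)=. -> step gives (1,1)='.' but target has '#' -> reject
  (0,3)=. (2,1)=# (2,3)=# (3,3)=# -> step gives (1,1)='.' but target has '#' -> reject
  (0,3)=# (2,1)=. (2,3)=. (3,3)=. -> step gives (1,3)='#' but target has '.' -> reject
  (0,3)=# (2,1)=. (2,3)=. (3,3)=# -> step gives (1,3)='#' but target has '.' -> reject
  (0,3)=# (2,1)=. (2,3)=# (3,3)=. -> step reproduces the target at every cell -> ACCEPT
  (0,3)=# (2,1)=. (2,3)=# (3,3)=# -> step gives (3,0)='#' but target has '.' -> reject
  (0,3)=# (2,1)=# (2,3)=. (3,3)=. -> step gives (1,1)='.' but target has '#' -> reject
  (0,3)=# (2,1)=# (2,3)=. (3,3)=# -> step gives (1,1)='.' but target has '#' -> reject
  (0,3)=# (2,1)=# (2,3)=# (3,3)=. -> step gives (1,1)='.' but target has '#' -> reject
  (0,3)=# (2,1)=# (2,3)=# (3,3)=# -> step gives (1,1)='.' but target has '#' -> reject
Unique solution: (0,3)=live, (2,1)=dead, (2,3)=live, (3,3)=dead.
Check: live-neighbor counts of every cell in the completed generation 0:
7465
5354
5444
1112
3213
3232
Applying B3/S23 to generation 0 with these counts gives:
....
.#..
....
....
#..#
#.##
which matches the target exactly.

Answer: .#.#
####
...#
#...
....
#..#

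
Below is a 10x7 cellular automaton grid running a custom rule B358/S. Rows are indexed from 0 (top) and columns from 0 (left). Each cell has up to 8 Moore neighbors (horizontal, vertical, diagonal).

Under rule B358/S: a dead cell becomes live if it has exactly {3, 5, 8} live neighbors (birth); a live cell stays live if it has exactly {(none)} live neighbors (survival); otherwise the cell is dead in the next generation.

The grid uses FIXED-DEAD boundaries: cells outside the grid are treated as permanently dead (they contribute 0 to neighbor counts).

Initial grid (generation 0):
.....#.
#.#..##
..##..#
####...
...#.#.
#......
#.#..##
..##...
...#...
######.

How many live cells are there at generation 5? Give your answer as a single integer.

Answer: 0

Derivation:
Simulating step by step:
Generation 0 (given above): 28 live cells
Generation 1: 17 live cells
......#
.#.##..
#...##.
.......
#...#..
.#..###
...#...
.#..#..
....#..
.......
Generation 2: 6 live cells
.......
.......
...#...
....##.
.......
...#...
..#....
...#...
.......
.......
Generation 3: 3 live cells
.......
.......
....#..
.......
....#..
.......
...#...
.......
.......
.......
Generation 4: 0 live cells
.......
.......
.......
.......
.......
.......
.......
.......
.......
.......
Generation 5: 0 live cells
.......
.......
.......
.......
.......
.......
.......
.......
.......
.......
Population at generation 5: 0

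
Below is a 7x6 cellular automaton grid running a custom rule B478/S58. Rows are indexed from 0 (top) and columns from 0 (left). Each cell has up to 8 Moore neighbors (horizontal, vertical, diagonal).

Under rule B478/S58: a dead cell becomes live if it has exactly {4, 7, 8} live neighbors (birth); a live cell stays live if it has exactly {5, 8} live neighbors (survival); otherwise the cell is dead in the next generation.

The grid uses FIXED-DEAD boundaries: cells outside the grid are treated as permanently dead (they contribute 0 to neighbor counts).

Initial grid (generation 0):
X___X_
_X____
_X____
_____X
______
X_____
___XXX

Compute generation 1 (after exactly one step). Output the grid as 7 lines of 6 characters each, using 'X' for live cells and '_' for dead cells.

Answer: ______
______
______
______
______
______
______

Derivation:
Simulating step by step:
Generation 0 (given above): 9 live cells
Generation 1: 0 live cells
(generation 1 grid is the final answer)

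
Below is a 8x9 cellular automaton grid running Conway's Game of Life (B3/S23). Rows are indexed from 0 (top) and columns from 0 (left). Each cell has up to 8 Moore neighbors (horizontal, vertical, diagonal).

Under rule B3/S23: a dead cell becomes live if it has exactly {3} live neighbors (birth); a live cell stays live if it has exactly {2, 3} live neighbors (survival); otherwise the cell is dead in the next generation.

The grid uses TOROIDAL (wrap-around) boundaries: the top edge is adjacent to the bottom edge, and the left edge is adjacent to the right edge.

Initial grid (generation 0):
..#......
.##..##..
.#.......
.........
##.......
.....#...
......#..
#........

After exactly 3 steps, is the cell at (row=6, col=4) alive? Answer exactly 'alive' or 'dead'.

Simulating step by step:
Generation 0 (given above): 11 live cells
Generation 1: 7 live cells
..#......
.##......
.##......
##.......
.........
.........
.........
.........
Generation 2: 6 live cells
.##......
...#.....
.........
###......
.........
.........
.........
.........
Generation 3: 6 live cells
..#......
..#......
.##......
.#.......
.#.......
.........
.........
.........

Cell (6,4) at generation 3: 0 -> dead

Answer: dead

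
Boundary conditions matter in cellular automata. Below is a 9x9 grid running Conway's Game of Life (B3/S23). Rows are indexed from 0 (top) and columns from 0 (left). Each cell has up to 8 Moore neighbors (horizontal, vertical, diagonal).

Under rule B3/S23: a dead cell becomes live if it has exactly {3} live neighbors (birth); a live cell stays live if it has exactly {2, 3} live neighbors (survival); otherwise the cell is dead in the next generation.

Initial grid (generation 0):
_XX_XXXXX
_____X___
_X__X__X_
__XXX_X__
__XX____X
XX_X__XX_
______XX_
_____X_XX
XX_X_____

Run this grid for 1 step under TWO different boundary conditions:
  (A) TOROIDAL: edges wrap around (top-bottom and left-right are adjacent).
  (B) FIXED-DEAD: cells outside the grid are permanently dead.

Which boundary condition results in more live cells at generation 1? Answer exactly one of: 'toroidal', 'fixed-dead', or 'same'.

Under TOROIDAL boundary, generation 1:
_XXXXXXXX
XXXX____X
__X_X_X__
_X__XX_X_
X____XX_X
XX_X__X__
X____X___
X______XX
_X_X_____
Population = 35

Under FIXED-DEAD boundary, generation 1:
____XXXX_
_XXX____X
__X_X_X__
_X__XX_X_
_____XX__
_X_X__X_X
_____X___
_______XX
_________
Population = 24

Comparison: toroidal=35, fixed-dead=24 -> toroidal

Answer: toroidal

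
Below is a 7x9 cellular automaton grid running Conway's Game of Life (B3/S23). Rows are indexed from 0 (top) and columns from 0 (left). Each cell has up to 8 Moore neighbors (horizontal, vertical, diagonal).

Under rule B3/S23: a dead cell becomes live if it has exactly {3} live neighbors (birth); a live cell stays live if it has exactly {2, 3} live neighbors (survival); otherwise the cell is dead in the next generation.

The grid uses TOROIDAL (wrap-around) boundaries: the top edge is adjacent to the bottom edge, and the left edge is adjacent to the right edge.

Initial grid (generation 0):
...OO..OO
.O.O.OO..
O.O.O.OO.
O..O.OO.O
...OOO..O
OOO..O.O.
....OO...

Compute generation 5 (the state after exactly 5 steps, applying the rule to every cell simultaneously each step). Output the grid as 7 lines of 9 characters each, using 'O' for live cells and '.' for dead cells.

Simulating step by step:
Generation 0 (given above): 29 live cells
Generation 1: 20 live cells
..OO...O.
OO.......
O.O......
OOO......
...O.....
OOO.....O
OOO..O.O.
Generation 2: 16 live cells
...O..O..
O..O....O
..O.....O
O.OO.....
...O....O
...O....O
......OO.
Generation 3: 21 live cells
......O.O
O.OO...OO
..O.....O
OOOO....O
O..OO...O
........O
......OO.
Generation 4: 15 live cells
O.....O..
OOOO.....
.........
....O..O.
...OO..O.
O.......O
......O.O
Generation 5: 18 live cells
(generation 5 grid is the final answer)

Answer: O.O....OO
OOO......
.OOO.....
...OO....
...OO..O.
O.......O
........O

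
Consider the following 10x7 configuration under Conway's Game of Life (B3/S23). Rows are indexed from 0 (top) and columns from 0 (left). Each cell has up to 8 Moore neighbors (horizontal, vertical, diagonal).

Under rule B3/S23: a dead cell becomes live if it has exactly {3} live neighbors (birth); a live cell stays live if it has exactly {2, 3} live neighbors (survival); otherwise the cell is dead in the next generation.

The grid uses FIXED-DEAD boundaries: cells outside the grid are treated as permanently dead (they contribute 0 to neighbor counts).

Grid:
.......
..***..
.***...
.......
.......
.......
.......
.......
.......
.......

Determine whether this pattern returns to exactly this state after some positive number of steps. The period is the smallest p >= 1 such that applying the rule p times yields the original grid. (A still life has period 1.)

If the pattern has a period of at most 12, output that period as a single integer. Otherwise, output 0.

Simulating and comparing each generation to the original:
Gen 0 (original, given above): 6 live cells
Gen 1: 6 live cells, differs from original
Gen 2: 6 live cells, MATCHES original -> period = 2

Answer: 2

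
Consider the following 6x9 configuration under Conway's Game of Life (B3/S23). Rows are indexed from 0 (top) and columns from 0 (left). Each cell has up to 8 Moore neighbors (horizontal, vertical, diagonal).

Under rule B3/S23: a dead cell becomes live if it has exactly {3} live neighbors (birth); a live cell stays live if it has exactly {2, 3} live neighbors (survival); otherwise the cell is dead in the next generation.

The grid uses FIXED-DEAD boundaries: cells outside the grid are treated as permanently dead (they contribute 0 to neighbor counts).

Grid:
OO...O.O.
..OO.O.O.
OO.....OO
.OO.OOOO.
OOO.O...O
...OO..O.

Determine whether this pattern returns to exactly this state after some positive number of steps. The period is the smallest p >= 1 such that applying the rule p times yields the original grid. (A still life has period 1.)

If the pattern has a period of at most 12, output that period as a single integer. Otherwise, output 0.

Answer: 0

Derivation:
Simulating and comparing each generation to the original:
Gen 0 (original, given above): 26 live cells
Gen 1: 17 live cells, differs from original
Gen 2: 14 live cells, differs from original
Gen 3: 18 live cells, differs from original
Gen 4: 10 live cells, differs from original
Gen 5: 9 live cells, differs from original
Gen 6: 11 live cells, differs from original
Gen 7: 13 live cells, differs from original
Gen 8: 8 live cells, differs from original
Gen 9: 6 live cells, differs from original
Gen 10: 9 live cells, differs from original
Gen 11: 7 live cells, differs from original
Gen 12: 7 live cells, differs from original
No period found within 12 steps.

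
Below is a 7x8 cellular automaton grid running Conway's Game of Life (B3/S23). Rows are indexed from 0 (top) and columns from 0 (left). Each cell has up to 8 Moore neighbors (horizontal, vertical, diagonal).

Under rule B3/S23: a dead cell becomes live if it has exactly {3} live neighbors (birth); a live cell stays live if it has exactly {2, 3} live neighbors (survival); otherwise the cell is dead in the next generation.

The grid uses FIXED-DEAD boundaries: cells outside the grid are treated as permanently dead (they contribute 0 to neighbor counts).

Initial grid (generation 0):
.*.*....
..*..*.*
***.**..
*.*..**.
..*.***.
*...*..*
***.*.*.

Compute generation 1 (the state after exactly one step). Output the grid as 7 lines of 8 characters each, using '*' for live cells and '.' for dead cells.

Answer: ..*.....
*....**.
*.*.*...
*.*.....
....*..*
*.*.*..*
**.*.*..

Derivation:
Simulating step by step:
Generation 0 (given above): 26 live cells
Generation 1: 19 live cells
(generation 1 grid is the final answer)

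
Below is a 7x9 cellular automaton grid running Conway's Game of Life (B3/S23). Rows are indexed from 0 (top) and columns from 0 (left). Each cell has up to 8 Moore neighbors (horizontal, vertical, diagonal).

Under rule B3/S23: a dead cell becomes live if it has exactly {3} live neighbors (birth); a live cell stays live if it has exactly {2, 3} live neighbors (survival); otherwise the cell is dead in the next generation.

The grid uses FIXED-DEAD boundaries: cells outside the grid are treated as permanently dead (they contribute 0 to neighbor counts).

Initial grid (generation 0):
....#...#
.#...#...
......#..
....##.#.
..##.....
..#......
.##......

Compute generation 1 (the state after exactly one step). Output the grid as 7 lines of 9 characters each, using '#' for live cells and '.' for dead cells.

Simulating step by step:
Generation 0 (given above): 13 live cells
Generation 1: 12 live cells
(generation 1 grid is the final answer)

Answer: .........
.....#...
....#.#..
...####..
..###....
.........
.##......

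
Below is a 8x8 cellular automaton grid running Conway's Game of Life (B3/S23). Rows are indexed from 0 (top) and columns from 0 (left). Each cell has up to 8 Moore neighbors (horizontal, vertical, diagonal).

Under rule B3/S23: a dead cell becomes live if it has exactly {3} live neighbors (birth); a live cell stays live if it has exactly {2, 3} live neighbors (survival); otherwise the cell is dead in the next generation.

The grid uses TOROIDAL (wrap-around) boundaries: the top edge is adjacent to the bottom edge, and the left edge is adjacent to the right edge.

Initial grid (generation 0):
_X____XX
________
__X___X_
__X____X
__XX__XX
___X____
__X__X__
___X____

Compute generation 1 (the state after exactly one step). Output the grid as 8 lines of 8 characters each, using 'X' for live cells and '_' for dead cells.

Answer: ________
______XX
________
_XX____X
__XX__XX
___XX_X_
__XXX___
__X___X_

Derivation:
Simulating step by step:
Generation 0 (given above): 15 live cells
Generation 1: 17 live cells
(generation 1 grid is the final answer)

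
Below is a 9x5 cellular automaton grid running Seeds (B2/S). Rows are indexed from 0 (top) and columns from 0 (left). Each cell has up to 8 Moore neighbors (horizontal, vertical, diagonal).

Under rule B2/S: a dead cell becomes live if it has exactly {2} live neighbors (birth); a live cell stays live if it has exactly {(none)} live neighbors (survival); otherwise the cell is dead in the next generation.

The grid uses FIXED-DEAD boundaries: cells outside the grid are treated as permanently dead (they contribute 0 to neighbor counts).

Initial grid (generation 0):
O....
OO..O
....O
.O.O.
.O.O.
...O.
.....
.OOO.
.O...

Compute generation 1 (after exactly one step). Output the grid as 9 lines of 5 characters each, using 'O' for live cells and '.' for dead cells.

Simulating step by step:
Generation 0 (given above): 14 live cells
Generation 1: 9 live cells
(generation 1 grid is the final answer)

Answer: .....
...O.
.....
O....
O....
....O
.O..O
O....
O..O.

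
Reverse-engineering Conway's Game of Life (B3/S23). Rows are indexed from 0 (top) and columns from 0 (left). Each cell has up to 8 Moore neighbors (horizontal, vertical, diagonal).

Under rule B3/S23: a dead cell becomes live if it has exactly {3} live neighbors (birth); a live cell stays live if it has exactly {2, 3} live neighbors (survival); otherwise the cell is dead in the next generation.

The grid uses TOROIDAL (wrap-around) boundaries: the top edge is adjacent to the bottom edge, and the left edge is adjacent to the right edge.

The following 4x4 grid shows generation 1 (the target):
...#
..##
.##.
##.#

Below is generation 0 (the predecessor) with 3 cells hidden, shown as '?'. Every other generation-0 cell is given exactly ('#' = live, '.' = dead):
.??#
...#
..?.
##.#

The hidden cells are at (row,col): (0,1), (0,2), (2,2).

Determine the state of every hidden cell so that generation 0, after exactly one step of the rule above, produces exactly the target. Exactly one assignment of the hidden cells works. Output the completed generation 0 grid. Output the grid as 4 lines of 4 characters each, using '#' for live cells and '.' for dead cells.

Hidden generation-0 cells (in order): (0,1), (0,2), (2,2).
A hidden cell only influences target cells in its own 3x3 neighborhood. Try each of the 2^3 = 8 assignments, step the completed generation 0 forward once under B3/S23, and compare with the target:
  (0,1)=. (0,2)=. (2,2)=. -> step gives (1,2)='.' but target has '#' -> reject
  (0,1)=. (0,2)=. (2,2)=# -> step reproduces the target at every cell -> ACCEPT
  (0,1)=. (0,2)=# (2,2)=. -> step gives (0,1)='#' but target has '.' -> reject
  (0,1)=. (0,2)=# (2,2)=# -> step gives (0,1)='#' but target has '.' -> reject
  (0,1)=# (0,2)=. (2,2)=. -> step gives (0,1)='#' but target has '.' -> reject
  (0,1)=# (0,2)=. (2,2)=# -> step gives (0,1)='#' but target has '.' -> reject
  (0,1)=# (0,2)=# (2,2)=. -> step gives (0,1)='#' but target has '.' -> reject
  (0,1)=# (0,2)=# (2,2)=# -> step gives (0,1)='#' but target has '.' -> reject
Unique solution: (0,1)=dead, (0,2)=dead, (2,2)=live.
Check: live-neighbor counts of every cell in the completed generation 0:
5243
2132
4334
3243
Applying B3/S23 to generation 0 with these counts gives:
...#
..##
.##.
##.#
which matches the target exactly.

Answer: ...#
...#
..#.
##.#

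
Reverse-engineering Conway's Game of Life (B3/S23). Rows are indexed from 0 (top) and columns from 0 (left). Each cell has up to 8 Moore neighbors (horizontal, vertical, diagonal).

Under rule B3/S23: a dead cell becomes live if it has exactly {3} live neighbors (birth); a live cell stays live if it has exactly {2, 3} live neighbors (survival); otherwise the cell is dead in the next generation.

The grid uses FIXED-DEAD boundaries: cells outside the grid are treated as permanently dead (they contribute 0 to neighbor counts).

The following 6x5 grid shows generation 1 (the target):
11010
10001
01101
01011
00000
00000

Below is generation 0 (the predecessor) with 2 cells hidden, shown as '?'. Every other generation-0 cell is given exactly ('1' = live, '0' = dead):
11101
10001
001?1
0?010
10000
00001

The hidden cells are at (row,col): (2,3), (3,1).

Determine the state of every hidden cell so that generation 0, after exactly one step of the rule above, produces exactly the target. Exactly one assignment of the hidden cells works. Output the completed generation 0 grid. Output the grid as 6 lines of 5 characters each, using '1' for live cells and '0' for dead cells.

Hidden generation-0 cells (in order): (2,3), (3,1).
A hidden cell only influences target cells in its own 3x3 neighborhood. Try each of the 2^2 = 4 assignments, step the completed generation 0 forward once under B3/S23, and compare with the target:
  (2,3)=0 (3,1)=0 -> step gives (1,2)='1' but target has '0' -> reject
  (2,3)=0 (3,1)=1 -> step gives (1,2)='1' but target has '0' -> reject
  (2,3)=1 (3,1)=0 -> step gives (2,1)='0' but target has '1' -> reject
  (2,3)=1 (3,1)=1 -> step reproduces the target at every cell -> ACCEPT
Unique solution: (2,3)=live, (3,1)=live.
Check: live-neighbor counts of every cell in the completed generation 0:
23131
25463
23343
22433
12222
11010
Applying B3/S23 to generation 0 with these counts gives:
11010
10001
01101
01011
00000
00000
which matches the target exactly.

Answer: 11101
10001
00111
01010
10000
00001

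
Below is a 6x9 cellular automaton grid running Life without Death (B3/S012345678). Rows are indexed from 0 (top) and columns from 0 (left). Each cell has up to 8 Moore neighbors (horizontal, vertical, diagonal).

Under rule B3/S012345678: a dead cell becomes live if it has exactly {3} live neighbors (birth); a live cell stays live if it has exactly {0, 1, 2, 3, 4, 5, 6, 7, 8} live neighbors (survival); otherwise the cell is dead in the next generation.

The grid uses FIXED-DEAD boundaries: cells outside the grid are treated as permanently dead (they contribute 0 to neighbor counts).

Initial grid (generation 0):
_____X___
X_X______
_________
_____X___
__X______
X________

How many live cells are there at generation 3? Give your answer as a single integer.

Simulating step by step:
Generation 0 (given above): 6 live cells
Generation 1: 6 live cells
_____X___
X_X______
_________
_____X___
__X______
X________
Generation 2: 6 live cells
_____X___
X_X______
_________
_____X___
__X______
X________
Generation 3: 6 live cells
_____X___
X_X______
_________
_____X___
__X______
X________
Population at generation 3: 6

Answer: 6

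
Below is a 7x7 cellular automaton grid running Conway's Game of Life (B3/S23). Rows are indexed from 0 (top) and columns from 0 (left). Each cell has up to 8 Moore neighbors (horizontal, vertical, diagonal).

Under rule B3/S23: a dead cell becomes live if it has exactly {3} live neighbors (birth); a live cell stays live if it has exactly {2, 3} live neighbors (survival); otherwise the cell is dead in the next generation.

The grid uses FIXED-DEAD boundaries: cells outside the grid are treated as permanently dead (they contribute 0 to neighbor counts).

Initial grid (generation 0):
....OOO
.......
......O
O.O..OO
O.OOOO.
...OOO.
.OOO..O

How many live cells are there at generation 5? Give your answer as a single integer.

Answer: 0

Derivation:
Simulating step by step:
Generation 0 (given above): 20 live cells
Generation 1: 11 live cells
.....O.
......O
.....OO
..O...O
..O....
......O
..OO.O.
Generation 2: 7 live cells
.......
......O
.....OO
.....OO
.......
..OO...
.......
Generation 3: 4 live cells
.......
.....OO
.......
.....OO
.......
.......
.......
Generation 4: 0 live cells
.......
.......
.......
.......
.......
.......
.......
Generation 5: 0 live cells
.......
.......
.......
.......
.......
.......
.......
Population at generation 5: 0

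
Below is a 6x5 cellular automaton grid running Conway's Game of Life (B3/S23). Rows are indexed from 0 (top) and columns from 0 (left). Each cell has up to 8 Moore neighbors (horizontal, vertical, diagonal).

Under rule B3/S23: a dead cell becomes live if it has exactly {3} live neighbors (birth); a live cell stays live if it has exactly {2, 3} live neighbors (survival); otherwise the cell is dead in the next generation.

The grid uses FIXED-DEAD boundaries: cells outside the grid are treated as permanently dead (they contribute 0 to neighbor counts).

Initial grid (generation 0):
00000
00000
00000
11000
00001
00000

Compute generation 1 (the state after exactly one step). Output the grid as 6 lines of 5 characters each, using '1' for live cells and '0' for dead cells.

Answer: 00000
00000
00000
00000
00000
00000

Derivation:
Simulating step by step:
Generation 0 (given above): 3 live cells
Generation 1: 0 live cells
(generation 1 grid is the final answer)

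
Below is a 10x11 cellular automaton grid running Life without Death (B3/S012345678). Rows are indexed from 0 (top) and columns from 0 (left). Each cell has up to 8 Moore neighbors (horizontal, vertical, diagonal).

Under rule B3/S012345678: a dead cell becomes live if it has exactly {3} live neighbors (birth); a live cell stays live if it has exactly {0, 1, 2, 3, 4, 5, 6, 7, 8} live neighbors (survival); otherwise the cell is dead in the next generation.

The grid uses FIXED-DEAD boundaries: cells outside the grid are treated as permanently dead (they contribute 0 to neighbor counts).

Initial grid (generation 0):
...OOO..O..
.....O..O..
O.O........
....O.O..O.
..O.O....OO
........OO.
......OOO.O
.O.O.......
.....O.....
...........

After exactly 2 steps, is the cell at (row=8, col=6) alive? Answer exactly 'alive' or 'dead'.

Simulating step by step:
Generation 0 (given above): 24 live cells
Generation 1: 33 live cells
...OOO..O..
...O.O..O..
O.O..O.....
.O..OOO..OO
..OOOO...OO
........OO.
......OOO.O
.O.O..OO...
.....O.....
...........
Generation 2: 46 live cells
...OOO..O..
..OO.OO.O..
OOOO.O...O.
.O..OOO..OO
..OOOOO..OO
...OOOO.OO.
......OOO.O
.O.O.OOOO..
.....OO....
...........

Cell (8,6) at generation 2: 1 -> alive

Answer: alive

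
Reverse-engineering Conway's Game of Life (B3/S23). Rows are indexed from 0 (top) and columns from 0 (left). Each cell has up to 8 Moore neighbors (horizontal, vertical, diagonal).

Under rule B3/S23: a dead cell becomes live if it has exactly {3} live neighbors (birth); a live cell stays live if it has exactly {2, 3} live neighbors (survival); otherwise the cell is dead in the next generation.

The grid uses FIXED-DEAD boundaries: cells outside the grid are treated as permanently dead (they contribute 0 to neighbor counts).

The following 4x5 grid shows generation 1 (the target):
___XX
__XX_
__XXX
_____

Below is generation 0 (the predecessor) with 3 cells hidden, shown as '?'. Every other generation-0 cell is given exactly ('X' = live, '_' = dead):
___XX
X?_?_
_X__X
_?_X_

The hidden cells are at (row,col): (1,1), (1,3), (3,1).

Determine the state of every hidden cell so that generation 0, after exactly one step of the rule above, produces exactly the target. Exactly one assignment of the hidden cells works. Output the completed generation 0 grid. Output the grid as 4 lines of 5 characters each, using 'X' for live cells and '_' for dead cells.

Hidden generation-0 cells (in order): (1,1), (1,3), (3,1).
A hidden cell only influences target cells in its own 3x3 neighborhood. Try each of the 2^3 = 8 assignments, step the completed generation 0 forward once under B3/S23, and compare with the target:
  (1,1)=_ (1,3)=_ (3,1)=_ -> step gives (0,3)='_' but target has 'X' -> reject
  (1,1)=_ (1,3)=_ (3,1)=X -> step gives (0,3)='_' but target has 'X' -> reject
  (1,1)=_ (1,3)=X (3,1)=_ -> step reproduces the target at every cell -> ACCEPT
  (1,1)=_ (1,3)=X (3,1)=X -> step gives (2,0)='X' but target has '_' -> reject
  (1,1)=X (1,3)=_ (3,1)=_ -> step gives (0,3)='_' but target has 'X' -> reject
  (1,1)=X (1,3)=_ (3,1)=X -> step gives (0,3)='_' but target has 'X' -> reject
  (1,1)=X (1,3)=X (3,1)=_ -> step gives (0,2)='X' but target has '_' -> reject
  (1,1)=X (1,3)=X (3,1)=X -> step gives (0,2)='X' but target has '_' -> reject
Unique solution: (1,1)=dead, (1,3)=live, (3,1)=dead.
Check: live-neighbor counts of every cell in the completed generation 0:
11222
12334
21332
11212
Applying B3/S23 to generation 0 with these counts gives:
___XX
__XX_
__XXX
_____
which matches the target exactly.

Answer: ___XX
X__X_
_X__X
___X_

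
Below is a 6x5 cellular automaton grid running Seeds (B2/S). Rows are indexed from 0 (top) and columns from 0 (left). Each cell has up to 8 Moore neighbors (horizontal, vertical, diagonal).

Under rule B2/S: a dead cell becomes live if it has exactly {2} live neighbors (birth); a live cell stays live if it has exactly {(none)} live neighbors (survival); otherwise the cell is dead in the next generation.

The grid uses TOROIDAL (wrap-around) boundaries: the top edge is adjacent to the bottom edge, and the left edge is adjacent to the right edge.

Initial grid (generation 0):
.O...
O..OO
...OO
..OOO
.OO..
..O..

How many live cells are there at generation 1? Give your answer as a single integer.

Answer: 6

Derivation:
Simulating step by step:
Generation 0 (given above): 12 live cells
Generation 1: 6 live cells
.....
.O...
.O...
.....
O...O
O..O.
Population at generation 1: 6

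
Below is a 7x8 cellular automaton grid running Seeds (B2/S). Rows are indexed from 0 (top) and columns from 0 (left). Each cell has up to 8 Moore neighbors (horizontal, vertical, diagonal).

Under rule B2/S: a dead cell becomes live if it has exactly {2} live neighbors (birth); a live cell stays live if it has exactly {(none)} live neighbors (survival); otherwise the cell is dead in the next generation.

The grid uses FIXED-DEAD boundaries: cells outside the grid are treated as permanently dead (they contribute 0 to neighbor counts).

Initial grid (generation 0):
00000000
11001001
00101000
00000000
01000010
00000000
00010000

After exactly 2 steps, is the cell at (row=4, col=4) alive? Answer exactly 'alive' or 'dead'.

Answer: alive

Derivation:
Simulating step by step:
Generation 0 (given above): 9 live cells
Generation 1: 11 live cells
11000000
00100100
10000100
01110100
00000000
00100000
00000000
Generation 2: 6 live cells
00100000
00001010
00000000
10000010
00001000
00000000
00000000

Cell (4,4) at generation 2: 1 -> alive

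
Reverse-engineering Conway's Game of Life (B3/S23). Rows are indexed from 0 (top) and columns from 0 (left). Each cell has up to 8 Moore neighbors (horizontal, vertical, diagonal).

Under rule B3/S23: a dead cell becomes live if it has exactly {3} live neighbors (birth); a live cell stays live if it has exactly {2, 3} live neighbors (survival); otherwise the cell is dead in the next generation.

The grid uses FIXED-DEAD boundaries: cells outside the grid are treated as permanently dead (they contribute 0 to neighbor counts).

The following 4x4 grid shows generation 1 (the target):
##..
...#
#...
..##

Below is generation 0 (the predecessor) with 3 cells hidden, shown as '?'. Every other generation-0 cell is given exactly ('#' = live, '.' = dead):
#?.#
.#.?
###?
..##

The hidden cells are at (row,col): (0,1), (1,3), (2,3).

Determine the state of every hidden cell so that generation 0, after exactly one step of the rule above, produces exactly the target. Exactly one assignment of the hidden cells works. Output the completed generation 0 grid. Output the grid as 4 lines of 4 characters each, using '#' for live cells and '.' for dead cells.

Answer: ##.#
.#.#
###.
..##

Derivation:
Hidden generation-0 cells (in order): (0,1), (1,3), (2,3).
A hidden cell only influences target cells in its own 3x3 neighborhood. Try each of the 2^3 = 8 assignments, step the completed generation 0 forward once under B3/S23, and compare with the target:
  (0,1)=. (1,3)=. (2,3)=. -> step gives (0,0)='.' but target has '#' -> reject
  (0,1)=. (1,3)=. (2,3)=# -> step gives (0,0)='.' but target has '#' -> reject
  (0,1)=. (1,3)=# (2,3)=. -> step gives (0,0)='.' but target has '#' -> reject
  (0,1)=. (1,3)=# (2,3)=# -> step gives (0,0)='.' but target has '#' -> reject
  (0,1)=# (1,3)=. (2,3)=. -> step gives (0,2)='#' but target has '.' -> reject
  (0,1)=# (1,3)=. (2,3)=# -> step gives (0,2)='#' but target has '.' -> reject
  (0,1)=# (1,3)=# (2,3)=. -> step reproduces the target at every cell -> ACCEPT
  (0,1)=# (1,3)=# (2,3)=# -> step gives (3,2)='.' but target has '#' -> reject
Unique solution: (0,1)=live, (1,3)=live, (2,3)=dead.
Check: live-neighbor counts of every cell in the completed generation 0:
2241
5562
2454
2432
Applying B3/S23 to generation 0 with these counts gives:
##..
...#
#...
..##
which matches the target exactly.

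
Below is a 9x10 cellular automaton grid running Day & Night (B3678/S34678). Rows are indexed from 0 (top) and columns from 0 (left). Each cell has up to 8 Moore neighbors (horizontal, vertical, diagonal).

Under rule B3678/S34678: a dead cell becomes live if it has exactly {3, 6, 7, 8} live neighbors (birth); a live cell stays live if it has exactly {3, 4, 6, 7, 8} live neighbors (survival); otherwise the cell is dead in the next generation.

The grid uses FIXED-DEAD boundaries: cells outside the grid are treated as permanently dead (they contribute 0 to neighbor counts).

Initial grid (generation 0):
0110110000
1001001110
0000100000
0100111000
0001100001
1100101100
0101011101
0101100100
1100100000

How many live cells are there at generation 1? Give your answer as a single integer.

Simulating step by step:
Generation 0 (given above): 35 live cells
Generation 1: 30 live cells
0001001100
0111000000
0001100000
0000110000
1111110100
0000101100
0101010100
0101100010
0011000000
Population at generation 1: 30

Answer: 30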